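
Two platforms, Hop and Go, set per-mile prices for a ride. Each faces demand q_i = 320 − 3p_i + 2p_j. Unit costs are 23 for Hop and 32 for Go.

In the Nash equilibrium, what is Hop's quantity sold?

227.8125

Hop's profit: π = (p_{Hop} − 23)(320 − 3p_{Hop} + 2p_{Go}).
∂π/∂p_{Hop} = 389 − 6p_{Hop} + 2p_{Go} = 0 ⇒ p_{Hop} = 389/6 + (1/3)p_{Go}.
Similarly p_{Go} = 208/3 + (1/3)p_{Hop}.
Substituting the second reaction function into the first: p_{Hop} = 389/6 + (1/3)(208/3 + (1/3)p_{Hop}), which gives (8/9)p_{Hop} = 1583/18 ⇒ p_{Hop} = 98.9375.
Then p_{Go} = 208/3 + (1/3)·98.9375 = 102.3125.
q_{Hop} = 320 − 3·98.9375 + 2·102.3125 = 227.8125.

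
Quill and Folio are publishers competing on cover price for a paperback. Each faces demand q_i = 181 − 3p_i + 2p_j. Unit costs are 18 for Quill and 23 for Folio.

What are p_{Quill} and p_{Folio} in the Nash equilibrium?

Quill's profit: π = (p_{Quill} − 18)(181 − 3p_{Quill} + 2p_{Folio}).
∂π/∂p_{Quill} = 235 − 6p_{Quill} + 2p_{Folio} = 0 ⇒ p_{Quill} = 235/6 + (1/3)p_{Folio}.
Similarly p_{Folio} = 125/3 + (1/3)p_{Quill}.
Solving the two reaction functions simultaneously: (1 − (1/3)(1/3))p_{Quill} = 235/6 + (1/3)·(125/3), so (8/9)p_{Quill} = 955/18 and p_{Quill} = 59.6875.
Then p_{Folio} = 125/3 + (1/3)·59.6875 = 61.5625.

59.6875, 61.5625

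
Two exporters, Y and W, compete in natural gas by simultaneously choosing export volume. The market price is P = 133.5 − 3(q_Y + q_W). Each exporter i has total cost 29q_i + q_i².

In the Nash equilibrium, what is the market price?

Exporter Y's profit: π = q_Y(133.5 − 3(q_Y + q_W)) − 29q_Y − q_Y².
∂π/∂q_Y = 104.5 − 8q_Y − 3q_W = 0, so q_Y = 13.0625 − 0.375q_W.
By symmetry q_W = q_Y; substituting into the reaction function, 1.375q_Y = 13.0625 and q_Y = 9.5.
Equilibrium price: P = 133.5 − 3·19 = 76.5.

76.5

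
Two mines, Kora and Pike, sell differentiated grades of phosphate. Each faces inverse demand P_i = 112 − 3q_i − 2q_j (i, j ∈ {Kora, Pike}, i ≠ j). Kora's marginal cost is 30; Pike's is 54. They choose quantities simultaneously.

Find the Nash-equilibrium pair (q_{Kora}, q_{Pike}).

Mine Kora's profit: π = q_{Kora}(112 − 3q_{Kora} − 2q_{Pike}) − 30q_{Kora}.
∂π/∂q_{Kora} = 82 − 6q_{Kora} − 2q_{Pike} = 0 ⇒ q_{Kora} = 41/3 − (1/3)q_{Pike}.
Similarly q_{Pike} = 29/3 − (1/3)q_{Kora}.
Plugging q_{Pike} into Kora's best response: q_{Kora} = 41/3 − (1/3)(29/3 − (1/3)q_{Kora}) ⇒ (8/9)q_{Kora} = 94/9, so q_{Kora} = 11.75.
Then q_{Pike} = 29/3 − (1/3)·11.75 = 5.75.

11.75, 5.75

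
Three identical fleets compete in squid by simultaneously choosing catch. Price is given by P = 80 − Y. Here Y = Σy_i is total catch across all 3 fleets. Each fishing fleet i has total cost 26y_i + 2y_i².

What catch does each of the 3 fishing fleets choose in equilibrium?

A representative fishing fleet's profit is π_i = y_i(80 − Y) − 26y_i − 2y_i², with Y = y_i + Σ_{j≠i} y_j.
First-order condition: 54 − 6y_i − Σ_{j≠i} y_j = 0.
In a symmetric equilibrium every fishing fleet chooses the same y, so Σ_{j≠i} y_j = 2y. The condition becomes 54 − 8y = 0, giving y = 54/8 = 6.75.

6.75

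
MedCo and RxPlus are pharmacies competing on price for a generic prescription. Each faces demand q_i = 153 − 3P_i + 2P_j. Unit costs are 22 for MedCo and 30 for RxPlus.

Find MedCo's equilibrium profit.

3519.1875

MedCo's profit: π = (P_{MedCo} − 22)(153 − 3P_{MedCo} + 2P_{RxPlus}).
∂π/∂P_{MedCo} = 219 − 6P_{MedCo} + 2P_{RxPlus} = 0 ⇒ P_{MedCo} = 36.5 + (1/3)P_{RxPlus}.
Similarly P_{RxPlus} = 40.5 + (1/3)P_{MedCo}.
Plugging P_{RxPlus} into MedCo's best response: P_{MedCo} = 36.5 + (1/3)(40.5 + (1/3)P_{MedCo}) ⇒ (8/9)P_{MedCo} = 50, so P_{MedCo} = 56.25.
Then P_{RxPlus} = 40.5 + (1/3)·56.25 = 59.25.
q_{MedCo} = 153 − 3·56.25 + 2·59.25 = 102.75.
Profit = (56.25 − 22)·102.75 = 3519.1875.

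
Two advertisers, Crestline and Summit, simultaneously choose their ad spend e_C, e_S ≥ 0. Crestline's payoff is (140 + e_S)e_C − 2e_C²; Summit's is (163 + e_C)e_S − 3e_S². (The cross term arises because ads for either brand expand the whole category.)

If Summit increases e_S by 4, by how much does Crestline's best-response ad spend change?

Expanding Crestline's payoff: 140e_C + e_Se_C − 2e_C².
∂π/∂e_C = 140 + e_S − 4e_C = 0, so e_C = 35 + 0.25e_S.
The reaction-function slope is 0.25, so a 4-unit rise in e_S moves e_C by 0.25 × 4 = 1. Crestline's best response rises — the actions are strategic complements.

1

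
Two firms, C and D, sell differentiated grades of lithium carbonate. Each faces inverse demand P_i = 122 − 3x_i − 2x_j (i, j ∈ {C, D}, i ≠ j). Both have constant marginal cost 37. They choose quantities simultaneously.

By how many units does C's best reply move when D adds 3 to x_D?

Firm C's profit: π = x_C(122 − 3x_C − 2x_D) − 37x_C.
∂π/∂x_C = 85 − 6x_C − 2x_D = 0 ⇒ x_C = 85/6 − (1/3)x_D.
The reaction-function slope is −1/3, so a 3-unit rise in x_D moves x_C by −1/3 × 3 = −1. C's best response falls — the actions are strategic substitutes.

-1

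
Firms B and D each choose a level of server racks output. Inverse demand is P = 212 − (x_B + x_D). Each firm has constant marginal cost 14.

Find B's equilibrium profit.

Firm B's profit: π = x_B(212 − (x_B + x_D)) − 14x_B.
∂π/∂x_B = 198 − 2x_B − x_D = 0, so x_B = 99 − 0.5x_D.
The game is symmetric, so in equilibrium x_D = x_B: the reaction function gives 1.5x_B = 99, hence x_B = 66.
Price P = 212 − 132 = 80.
B's profit: (80 − 14)·66 = 4356.

4356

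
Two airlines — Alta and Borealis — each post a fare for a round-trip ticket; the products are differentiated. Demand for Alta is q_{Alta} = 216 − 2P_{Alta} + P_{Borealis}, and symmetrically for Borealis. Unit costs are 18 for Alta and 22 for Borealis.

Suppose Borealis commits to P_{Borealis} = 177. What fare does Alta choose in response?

107.25

Alta's profit: π = (P_{Alta} − 18)(216 − 2P_{Alta} + P_{Borealis}).
∂π/∂P_{Alta} = 252 − 4P_{Alta} + P_{Borealis} = 0 ⇒ P_{Alta} = 63 + 0.25P_{Borealis}.
At P_{Borealis} = 177: P_{Alta} = 63 + 0.25·177 = 107.25.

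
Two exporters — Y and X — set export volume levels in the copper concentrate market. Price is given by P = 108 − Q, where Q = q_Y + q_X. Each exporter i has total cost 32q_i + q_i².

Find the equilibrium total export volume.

30.4

Exporter Y's profit: π = q_Y(108 − (q_Y + q_X)) − 32q_Y − q_Y².
∂π/∂q_Y = 76 − 4q_Y − q_X = 0, so q_Y = 19 − 0.25q_X.
Setting q_Y = q_X in the reaction function: q_Y = 19 − 0.25q_Y, so q_Y = 19 / 1.25 = 15.2.
Total export volume: 15.2 + 15.2 = 30.4.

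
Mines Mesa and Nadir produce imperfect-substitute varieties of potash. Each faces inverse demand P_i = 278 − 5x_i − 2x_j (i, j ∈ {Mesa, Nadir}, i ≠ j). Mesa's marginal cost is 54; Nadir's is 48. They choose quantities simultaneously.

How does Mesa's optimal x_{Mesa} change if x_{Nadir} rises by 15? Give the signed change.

Mine Mesa's profit: π = x_{Mesa}(278 − 5x_{Mesa} − 2x_{Nadir}) − 54x_{Mesa}.
∂π/∂x_{Mesa} = 224 − 10x_{Mesa} − 2x_{Nadir} = 0 ⇒ x_{Mesa} = 22.4 − 0.2x_{Nadir}.
The reaction-function slope is −0.2, so a 15-unit rise in x_{Nadir} moves x_{Mesa} by −0.2 × 15 = −3. Mesa's best response falls — the actions are strategic substitutes.

-3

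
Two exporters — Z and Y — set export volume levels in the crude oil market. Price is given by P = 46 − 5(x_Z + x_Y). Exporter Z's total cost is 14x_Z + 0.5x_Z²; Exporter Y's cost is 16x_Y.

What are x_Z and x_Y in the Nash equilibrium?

2, 2

Exporter Z's profit: π = x_Z(46 − 5(x_Z + x_Y)) − 14x_Z − 0.5x_Z².
∂π/∂x_Z = 32 − 11x_Z − 5x_Y = 0, so x_Z = 32/11 − (5/11)x_Y.
For Y: ∂π/∂x_Y = 30 − 10x_Y − 5x_Z = 0 ⇒ x_Y = 3 − 0.5x_Z.
Solving the two reaction functions simultaneously: (1 − (−5/11)(−0.5))x_Z = 32/11 − (5/11)·3, so (17/22)x_Z = 17/11 and x_Z = 2.
Then x_Y = 3 − 0.5·2 = 2.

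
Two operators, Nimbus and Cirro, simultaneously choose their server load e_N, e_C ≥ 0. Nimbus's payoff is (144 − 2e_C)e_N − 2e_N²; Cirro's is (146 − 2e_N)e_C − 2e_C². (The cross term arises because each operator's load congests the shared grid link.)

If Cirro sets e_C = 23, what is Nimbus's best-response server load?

Expanding Nimbus's payoff: 144e_N − 2e_Ce_N − 2e_N².
∂π/∂e_N = 144 − 2e_C − 4e_N = 0, so e_N = 36 − 0.5e_C.
At e_C = 23: e_N = 36 − 0.5·23 = 24.5.

24.5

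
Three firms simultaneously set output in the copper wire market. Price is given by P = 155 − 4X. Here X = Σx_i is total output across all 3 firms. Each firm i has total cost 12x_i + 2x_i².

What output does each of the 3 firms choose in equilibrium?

7.15

A representative firm's profit is π_i = x_i(155 − 4X) − 12x_i − 2x_i², with X = x_i + Σ_{j≠i} x_j.
First-order condition: 143 − 12x_i − 4Σ_{j≠i} x_j = 0.
With identical firms, set every x_j = x: then 143 − 12x − 8x = 0, i.e. x = 143/20 = 7.15.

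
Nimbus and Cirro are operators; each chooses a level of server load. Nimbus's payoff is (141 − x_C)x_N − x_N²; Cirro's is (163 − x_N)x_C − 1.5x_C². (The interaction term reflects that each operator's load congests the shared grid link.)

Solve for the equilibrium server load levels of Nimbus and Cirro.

Expanding Nimbus's payoff: 141x_N − x_Cx_N − x_N².
∂π/∂x_N = 141 − x_C − 2x_N = 0, so x_N = 70.5 − 0.5x_C.
Likewise for Cirro: x_C = 163/3 − (1/3)x_N.
Substituting the second reaction function into the first: x_N = 70.5 − 0.5(163/3 − (1/3)x_N), which gives (5/6)x_N = 130/3 ⇒ x_N = 52.
Then x_C = 163/3 − (1/3)·52 = 37.

52, 37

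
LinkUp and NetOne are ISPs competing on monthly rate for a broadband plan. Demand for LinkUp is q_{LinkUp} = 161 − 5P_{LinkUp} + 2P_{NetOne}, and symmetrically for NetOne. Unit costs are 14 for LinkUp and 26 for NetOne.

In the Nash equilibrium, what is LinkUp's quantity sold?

LinkUp's profit: π = (P_{LinkUp} − 14)(161 − 5P_{LinkUp} + 2P_{NetOne}).
∂π/∂P_{LinkUp} = 231 − 10P_{LinkUp} + 2P_{NetOne} = 0 ⇒ P_{LinkUp} = 23.1 + 0.2P_{NetOne}.
Similarly P_{NetOne} = 29.1 + 0.2P_{LinkUp}.
Substituting the second reaction function into the first: P_{LinkUp} = 23.1 + 0.2(29.1 + 0.2P_{LinkUp}), which gives 0.96P_{LinkUp} = 28.92 ⇒ P_{LinkUp} = 30.125.
Then P_{NetOne} = 29.1 + 0.2·30.125 = 35.125.
q_{LinkUp} = 161 − 5·30.125 + 2·35.125 = 80.625.

80.625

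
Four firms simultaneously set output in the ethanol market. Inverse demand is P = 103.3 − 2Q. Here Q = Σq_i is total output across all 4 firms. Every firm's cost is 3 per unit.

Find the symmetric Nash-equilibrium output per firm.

10.03

A representative firm's profit is π_i = q_i(103.3 − 2Q) − 3q_i, with Q = q_i + Σ_{j≠i} q_j.
First-order condition: 100.3 − 4q_i − 2Σ_{j≠i} q_j = 0.
With identical firms, set every q_j = q: then 100.3 − 4q − 6q = 0, i.e. q = 100.3/10 = 10.03.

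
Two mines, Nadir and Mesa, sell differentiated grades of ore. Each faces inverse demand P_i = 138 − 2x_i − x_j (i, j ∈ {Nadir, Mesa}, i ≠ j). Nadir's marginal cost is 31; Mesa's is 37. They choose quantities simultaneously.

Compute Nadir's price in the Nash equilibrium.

74.6

Mine Nadir's profit: π = x_{Nadir}(138 − 2x_{Nadir} − x_{Mesa}) − 31x_{Nadir}.
∂π/∂x_{Nadir} = 107 − 4x_{Nadir} − x_{Mesa} = 0 ⇒ x_{Nadir} = 26.75 − 0.25x_{Mesa}.
Similarly x_{Mesa} = 25.25 − 0.25x_{Nadir}.
Substituting the second reaction function into the first: x_{Nadir} = 26.75 − 0.25(25.25 − 0.25x_{Nadir}), which gives 0.9375x_{Nadir} = 20.4375 ⇒ x_{Nadir} = 21.8.
Then x_{Mesa} = 25.25 − 0.25·21.8 = 19.8.
P_{Nadir} = 138 − 2·21.8 − 19.8 = 74.6.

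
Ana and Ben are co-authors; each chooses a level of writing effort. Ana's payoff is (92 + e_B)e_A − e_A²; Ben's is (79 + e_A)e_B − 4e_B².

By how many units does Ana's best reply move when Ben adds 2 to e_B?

Expanding Ana's payoff: 92e_A + e_Be_A − e_A².
∂π/∂e_A = 92 + e_B − 2e_A = 0, so e_A = 46 + 0.5e_B.
The reaction-function slope is 0.5, so a 2-unit rise in e_B moves e_A by 0.5 × 2 = 1. Ana's best response rises — the actions are strategic complements.

1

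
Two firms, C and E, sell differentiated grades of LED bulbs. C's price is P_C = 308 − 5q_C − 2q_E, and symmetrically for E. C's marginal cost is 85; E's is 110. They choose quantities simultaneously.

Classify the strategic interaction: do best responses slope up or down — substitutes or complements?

strategic substitutes

Firm C's profit: π = q_C(308 − 5q_C − 2q_E) − 85q_C.
∂π/∂q_C = 223 − 10q_C − 2q_E = 0 ⇒ q_C = 22.3 − 0.2q_E.
The best-response slope dq_C/dq_E = −0.2 < 0: the reaction function is downward-sloping, so the choices are strategic substitutes.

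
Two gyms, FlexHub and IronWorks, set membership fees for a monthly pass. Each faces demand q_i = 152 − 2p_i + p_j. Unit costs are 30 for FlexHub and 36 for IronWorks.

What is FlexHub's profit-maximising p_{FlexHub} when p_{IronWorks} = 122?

83.5

FlexHub's profit: π = (p_{FlexHub} − 30)(152 − 2p_{FlexHub} + p_{IronWorks}).
∂π/∂p_{FlexHub} = 212 − 4p_{FlexHub} + p_{IronWorks} = 0 ⇒ p_{FlexHub} = 53 + 0.25p_{IronWorks}.
At p_{IronWorks} = 122: p_{FlexHub} = 53 + 0.25·122 = 83.5.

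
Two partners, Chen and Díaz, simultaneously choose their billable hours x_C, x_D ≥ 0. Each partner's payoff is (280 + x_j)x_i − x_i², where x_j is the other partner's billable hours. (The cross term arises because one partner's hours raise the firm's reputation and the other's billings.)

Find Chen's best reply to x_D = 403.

Chen's payoff is (280 + x_D)x_C − x_C².
∂π/∂x_C = 280 + x_D − 2x_C = 0, so x_C = 140 + 0.5x_D.
At x_D = 403: x_C = 140 + 0.5·403 = 341.5.

341.5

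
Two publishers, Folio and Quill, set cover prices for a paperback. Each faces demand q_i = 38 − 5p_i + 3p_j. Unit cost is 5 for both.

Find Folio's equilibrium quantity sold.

Folio's profit: π = (p_{Folio} − 5)(38 − 5p_{Folio} + 3p_{Quill}).
∂π/∂p_{Folio} = 63 − 10p_{Folio} + 3p_{Quill} = 0 ⇒ p_{Folio} = 6.3 + 0.3p_{Quill}.
Setting p_{Folio} = p_{Quill} in the reaction function: p_{Folio} = 6.3 + 0.3p_{Folio}, so p_{Folio} = 6.3 / 0.7 = 9.
q_{Folio} = 38 − 5·9 + 3·9 = 20.

20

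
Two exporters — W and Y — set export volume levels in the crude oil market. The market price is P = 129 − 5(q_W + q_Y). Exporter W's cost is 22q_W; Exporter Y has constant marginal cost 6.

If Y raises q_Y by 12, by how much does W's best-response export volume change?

Exporter W's profit: π = q_W(129 − 5(q_W + q_Y)) − 22q_W.
∂π/∂q_W = 107 − 10q_W − 5q_Y = 0, so q_W = 10.7 − 0.5q_Y.
The reaction-function slope is −0.5, so a 12-unit rise in q_Y moves q_W by −0.5 × 12 = −6. W's best response falls — the actions are strategic substitutes.

-6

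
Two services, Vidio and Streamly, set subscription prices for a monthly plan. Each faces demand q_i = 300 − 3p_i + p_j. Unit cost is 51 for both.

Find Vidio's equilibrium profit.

Vidio's profit: π = (p_{Vidio} − 51)(300 − 3p_{Vidio} + p_{Streamly}).
∂π/∂p_{Vidio} = 453 − 6p_{Vidio} + p_{Streamly} = 0 ⇒ p_{Vidio} = 75.5 + (1/6)p_{Streamly}.
By symmetry p_{Streamly} = p_{Vidio}; substituting into the reaction function, (5/6)p_{Vidio} = 75.5 and p_{Vidio} = 90.6.
q_{Vidio} = 300 − 3·90.6 + 90.6 = 118.8.
Profit = (90.6 − 51)·118.8 = 4704.48.

4704.48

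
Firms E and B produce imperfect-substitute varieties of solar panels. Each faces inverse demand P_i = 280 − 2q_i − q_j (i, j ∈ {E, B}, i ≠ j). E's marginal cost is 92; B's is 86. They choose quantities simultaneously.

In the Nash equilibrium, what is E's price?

Firm E's profit: π = q_E(280 − 2q_E − q_B) − 92q_E.
∂π/∂q_E = 188 − 4q_E − q_B = 0 ⇒ q_E = 47 − 0.25q_B.
Similarly q_B = 48.5 − 0.25q_E.
Plugging q_B into E's best response: q_E = 47 − 0.25(48.5 − 0.25q_E) ⇒ 0.9375q_E = 34.875, so q_E = 37.2.
Then q_B = 48.5 − 0.25·37.2 = 39.2.
P_E = 280 − 2·37.2 − 39.2 = 166.4.

166.4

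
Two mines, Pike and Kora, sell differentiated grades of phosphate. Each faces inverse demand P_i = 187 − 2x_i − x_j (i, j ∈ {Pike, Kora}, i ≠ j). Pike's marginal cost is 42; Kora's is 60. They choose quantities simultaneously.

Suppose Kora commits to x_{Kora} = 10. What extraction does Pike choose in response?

Mine Pike's profit: π = x_{Pike}(187 − 2x_{Pike} − x_{Kora}) − 42x_{Pike}.
∂π/∂x_{Pike} = 145 − 4x_{Pike} − x_{Kora} = 0 ⇒ x_{Pike} = 36.25 − 0.25x_{Kora}.
At x_{Kora} = 10: x_{Pike} = 36.25 − 0.25·10 = 33.75.

33.75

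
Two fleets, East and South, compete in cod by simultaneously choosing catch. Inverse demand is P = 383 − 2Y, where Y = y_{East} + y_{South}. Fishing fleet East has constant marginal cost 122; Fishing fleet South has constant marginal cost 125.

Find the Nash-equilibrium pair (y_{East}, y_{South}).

Fishing fleet East's profit: π = y_{East}(383 − 2(y_{East} + y_{South})) − 122y_{East}.
∂π/∂y_{East} = 261 − 4y_{East} − 2y_{South} = 0, so y_{East} = 65.25 − 0.5y_{South}.
By the same steps for South: y_{South} = 64.5 − 0.5y_{East}.
Solving the two reaction functions simultaneously: (1 − (−0.5)(−0.5))y_{East} = 65.25 − 0.5·64.5, so 0.75y_{East} = 33 and y_{East} = 44.
Then y_{South} = 64.5 − 0.5·44 = 42.5.

44, 42.5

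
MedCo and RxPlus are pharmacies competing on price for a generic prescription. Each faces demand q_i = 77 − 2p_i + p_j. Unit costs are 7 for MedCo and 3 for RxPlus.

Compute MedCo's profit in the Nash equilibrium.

MedCo's profit: π = (p_{MedCo} − 7)(77 − 2p_{MedCo} + p_{RxPlus}).
∂π/∂p_{MedCo} = 91 − 4p_{MedCo} + p_{RxPlus} = 0 ⇒ p_{MedCo} = 22.75 + 0.25p_{RxPlus}.
Similarly p_{RxPlus} = 20.75 + 0.25p_{MedCo}.
Substituting the second reaction function into the first: p_{MedCo} = 22.75 + 0.25(20.75 + 0.25p_{MedCo}), which gives 0.9375p_{MedCo} = 27.9375 ⇒ p_{MedCo} = 29.8.
Then p_{RxPlus} = 20.75 + 0.25·29.8 = 28.2.
q_{MedCo} = 77 − 2·29.8 + 28.2 = 45.6.
Profit = (29.8 − 7)·45.6 = 1039.68.

1039.68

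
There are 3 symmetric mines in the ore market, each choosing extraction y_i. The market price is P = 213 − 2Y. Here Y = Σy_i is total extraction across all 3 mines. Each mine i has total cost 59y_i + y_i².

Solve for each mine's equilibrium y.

15.4

A representative mine's profit is π_i = y_i(213 − 2Y) − 59y_i − y_i², with Y = y_i + Σ_{j≠i} y_j.
First-order condition: 154 − 6y_i − 2Σ_{j≠i} y_j = 0.
Imposing symmetry (y_j = y for all j) turns Σ_{j≠i} y_j into 2y, so 154 = 10y and y = 15.4.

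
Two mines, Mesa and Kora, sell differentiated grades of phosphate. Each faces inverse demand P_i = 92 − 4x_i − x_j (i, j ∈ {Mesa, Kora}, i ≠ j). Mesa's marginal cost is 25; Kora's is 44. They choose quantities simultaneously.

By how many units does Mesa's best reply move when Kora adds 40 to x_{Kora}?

-5

Mine Mesa's profit: π = x_{Mesa}(92 − 4x_{Mesa} − x_{Kora}) − 25x_{Mesa}.
∂π/∂x_{Mesa} = 67 − 8x_{Mesa} − x_{Kora} = 0 ⇒ x_{Mesa} = 8.375 − 0.125x_{Kora}.
The reaction-function slope is −0.125, so a 40-unit rise in x_{Kora} moves x_{Mesa} by −0.125 × 40 = −5. Mesa's best response falls — the actions are strategic substitutes.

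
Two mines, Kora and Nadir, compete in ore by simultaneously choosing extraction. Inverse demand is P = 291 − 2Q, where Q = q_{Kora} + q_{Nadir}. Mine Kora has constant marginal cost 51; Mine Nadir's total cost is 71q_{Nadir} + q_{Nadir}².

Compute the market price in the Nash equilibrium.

Mine Kora's profit: π = q_{Kora}(291 − 2(q_{Kora} + q_{Nadir})) − 51q_{Kora}.
∂π/∂q_{Kora} = 240 − 4q_{Kora} − 2q_{Nadir} = 0, so q_{Kora} = 60 − 0.5q_{Nadir}.
For Nadir: ∂π/∂q_{Nadir} = 220 − 6q_{Nadir} − 2q_{Kora} = 0 ⇒ q_{Nadir} = 110/3 − (1/3)q_{Kora}.
Solving the two reaction functions simultaneously: (1 − (−0.5)(−1/3))q_{Kora} = 60 − 0.5·(110/3), so (5/6)q_{Kora} = 125/3 and q_{Kora} = 50.
Then q_{Nadir} = 110/3 − (1/3)·50 = 20.
Equilibrium price: P = 291 − 2·70 = 151.

151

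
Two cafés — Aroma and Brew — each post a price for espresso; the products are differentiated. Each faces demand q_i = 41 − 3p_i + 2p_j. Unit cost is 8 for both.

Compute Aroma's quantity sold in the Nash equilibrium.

Aroma's profit: π = (p_{Aroma} − 8)(41 − 3p_{Aroma} + 2p_{Brew}).
∂π/∂p_{Aroma} = 65 − 6p_{Aroma} + 2p_{Brew} = 0 ⇒ p_{Aroma} = 65/6 + (1/3)p_{Brew}.
The game is symmetric, so in equilibrium p_{Brew} = p_{Aroma}: the reaction function gives (2/3)p_{Aroma} = 65/6, hence p_{Aroma} = 16.25.
q_{Aroma} = 41 − 3·16.25 + 2·16.25 = 24.75.

24.75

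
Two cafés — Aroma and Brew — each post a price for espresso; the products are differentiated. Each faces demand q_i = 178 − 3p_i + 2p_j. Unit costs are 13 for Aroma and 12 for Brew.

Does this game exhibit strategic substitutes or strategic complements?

Aroma's profit: π = (p_{Aroma} − 13)(178 − 3p_{Aroma} + 2p_{Brew}).
∂π/∂p_{Aroma} = 217 − 6p_{Aroma} + 2p_{Brew} = 0 ⇒ p_{Aroma} = 217/6 + (1/3)p_{Brew}.
The best-response slope dp_{Aroma}/dp_{Brew} = 1/3 > 0: the reaction function is upward-sloping, so the choices are strategic complements.

strategic complements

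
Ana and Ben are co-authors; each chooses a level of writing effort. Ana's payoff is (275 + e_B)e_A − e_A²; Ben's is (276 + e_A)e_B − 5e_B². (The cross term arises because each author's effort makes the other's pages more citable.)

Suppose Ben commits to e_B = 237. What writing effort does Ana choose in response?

Expanding Ana's payoff: 275e_A + e_Be_A − e_A².
∂π/∂e_A = 275 + e_B − 2e_A = 0, so e_A = 137.5 + 0.5e_B.
At e_B = 237: e_A = 137.5 + 0.5·237 = 256.

256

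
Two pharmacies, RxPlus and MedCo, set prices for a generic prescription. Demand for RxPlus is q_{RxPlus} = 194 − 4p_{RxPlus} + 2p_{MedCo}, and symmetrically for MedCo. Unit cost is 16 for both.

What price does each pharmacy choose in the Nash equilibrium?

RxPlus's profit: π = (p_{RxPlus} − 16)(194 − 4p_{RxPlus} + 2p_{MedCo}).
∂π/∂p_{RxPlus} = 258 − 8p_{RxPlus} + 2p_{MedCo} = 0 ⇒ p_{RxPlus} = 32.25 + 0.25p_{MedCo}.
By symmetry p_{MedCo} = p_{RxPlus}; substituting into the reaction function, 0.75p_{RxPlus} = 32.25 and p_{RxPlus} = 43.

43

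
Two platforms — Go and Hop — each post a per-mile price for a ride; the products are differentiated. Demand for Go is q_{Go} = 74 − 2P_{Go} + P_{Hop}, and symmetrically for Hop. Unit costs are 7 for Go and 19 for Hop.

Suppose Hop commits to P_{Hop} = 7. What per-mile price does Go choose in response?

23.75

Go's profit: π = (P_{Go} − 7)(74 − 2P_{Go} + P_{Hop}).
∂π/∂P_{Go} = 88 − 4P_{Go} + P_{Hop} = 0 ⇒ P_{Go} = 22 + 0.25P_{Hop}.
At P_{Hop} = 7: P_{Go} = 22 + 0.25·7 = 23.75.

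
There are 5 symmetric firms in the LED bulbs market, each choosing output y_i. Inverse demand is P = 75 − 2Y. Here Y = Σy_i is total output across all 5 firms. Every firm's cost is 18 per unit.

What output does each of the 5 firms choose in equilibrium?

A representative firm's profit is π_i = y_i(75 − 2Y) − 18y_i, with Y = y_i + Σ_{j≠i} y_j.
First-order condition: 57 − 4y_i − 2Σ_{j≠i} y_j = 0.
Imposing symmetry (y_j = y for all j) turns Σ_{j≠i} y_j into 4y, so 57 = 12y and y = 4.75.

4.75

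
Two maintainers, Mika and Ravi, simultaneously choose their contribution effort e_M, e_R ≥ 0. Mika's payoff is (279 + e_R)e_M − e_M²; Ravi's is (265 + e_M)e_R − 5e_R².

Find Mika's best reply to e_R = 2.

140.5

Expanding Mika's payoff: 279e_M + e_Re_M − e_M².
∂π/∂e_M = 279 + e_R − 2e_M = 0, so e_M = 139.5 + 0.5e_R.
At e_R = 2: e_M = 139.5 + 0.5·2 = 140.5.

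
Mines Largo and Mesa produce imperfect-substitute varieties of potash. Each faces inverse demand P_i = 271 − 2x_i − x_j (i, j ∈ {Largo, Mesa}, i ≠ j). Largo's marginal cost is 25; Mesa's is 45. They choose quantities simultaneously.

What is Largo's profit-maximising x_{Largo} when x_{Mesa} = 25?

55.25

Mine Largo's profit: π = x_{Largo}(271 − 2x_{Largo} − x_{Mesa}) − 25x_{Largo}.
∂π/∂x_{Largo} = 246 − 4x_{Largo} − x_{Mesa} = 0 ⇒ x_{Largo} = 61.5 − 0.25x_{Mesa}.
At x_{Mesa} = 25: x_{Largo} = 61.5 − 0.25·25 = 55.25.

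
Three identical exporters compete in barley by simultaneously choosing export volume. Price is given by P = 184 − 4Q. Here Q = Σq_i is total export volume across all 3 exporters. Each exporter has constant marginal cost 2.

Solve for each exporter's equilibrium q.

A representative exporter's profit is π_i = q_i(184 − 4Q) − 2q_i, with Q = q_i + Σ_{j≠i} q_j.
First-order condition: 182 − 8q_i − 4Σ_{j≠i} q_j = 0.
Imposing symmetry (q_j = q for all j) turns Σ_{j≠i} q_j into 2q, so 182 = 16q and q = 11.375.

11.375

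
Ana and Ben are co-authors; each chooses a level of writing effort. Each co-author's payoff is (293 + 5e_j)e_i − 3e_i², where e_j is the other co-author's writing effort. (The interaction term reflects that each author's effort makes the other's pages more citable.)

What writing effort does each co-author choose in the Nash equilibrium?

Ana's payoff is (293 + 5e_B)e_A − 3e_A².
∂π/∂e_A = 293 + 5e_B − 6e_A = 0, so e_A = 293/6 + (5/6)e_B.
The game is symmetric, so in equilibrium e_B = e_A: the reaction function gives (1/6)e_A = 293/6, hence e_A = 293.

293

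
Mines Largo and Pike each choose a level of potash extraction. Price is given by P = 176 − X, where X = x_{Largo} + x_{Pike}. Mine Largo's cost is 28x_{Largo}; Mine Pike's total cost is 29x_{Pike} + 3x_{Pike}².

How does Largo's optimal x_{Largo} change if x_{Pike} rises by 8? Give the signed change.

Mine Largo's profit: π = x_{Largo}(176 − (x_{Largo} + x_{Pike})) − 28x_{Largo}.
∂π/∂x_{Largo} = 148 − 2x_{Largo} − x_{Pike} = 0, so x_{Largo} = 74 − 0.5x_{Pike}.
The reaction-function slope is −0.5, so an 8-unit rise in x_{Pike} moves x_{Largo} by −0.5 × 8 = −4. Largo's best response falls — the actions are strategic substitutes.

-4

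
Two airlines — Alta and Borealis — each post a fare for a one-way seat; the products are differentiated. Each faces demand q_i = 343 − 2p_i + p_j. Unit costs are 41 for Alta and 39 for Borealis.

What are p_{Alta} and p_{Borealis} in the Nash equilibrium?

Alta's profit: π = (p_{Alta} − 41)(343 − 2p_{Alta} + p_{Borealis}).
∂π/∂p_{Alta} = 425 − 4p_{Alta} + p_{Borealis} = 0 ⇒ p_{Alta} = 106.25 + 0.25p_{Borealis}.
Similarly p_{Borealis} = 105.25 + 0.25p_{Alta}.
Plugging p_{Borealis} into Alta's best response: p_{Alta} = 106.25 + 0.25(105.25 + 0.25p_{Alta}) ⇒ 0.9375p_{Alta} = 132.5625, so p_{Alta} = 141.4.
Then p_{Borealis} = 105.25 + 0.25·141.4 = 140.6.

141.4, 140.6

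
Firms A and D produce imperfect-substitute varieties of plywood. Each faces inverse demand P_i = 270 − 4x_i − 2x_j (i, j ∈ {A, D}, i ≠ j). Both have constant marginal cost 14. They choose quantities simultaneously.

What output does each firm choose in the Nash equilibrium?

25.6

Firm A's profit: π = x_A(270 − 4x_A − 2x_D) − 14x_A.
∂π/∂x_A = 256 − 8x_A − 2x_D = 0 ⇒ x_A = 32 − 0.25x_D.
By symmetry x_D = x_A; substituting into the reaction function, 1.25x_A = 32 and x_A = 25.6.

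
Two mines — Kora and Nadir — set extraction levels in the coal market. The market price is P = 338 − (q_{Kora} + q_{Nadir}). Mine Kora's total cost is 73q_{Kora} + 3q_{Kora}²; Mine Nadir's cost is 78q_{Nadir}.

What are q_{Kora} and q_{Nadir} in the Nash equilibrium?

18, 121

Mine Kora's profit: π = q_{Kora}(338 − (q_{Kora} + q_{Nadir})) − 73q_{Kora} − 3q_{Kora}².
∂π/∂q_{Kora} = 265 − 8q_{Kora} − q_{Nadir} = 0, so q_{Kora} = 33.125 − 0.125q_{Nadir}.
For Nadir: ∂π/∂q_{Nadir} = 260 − 2q_{Nadir} − q_{Kora} = 0 ⇒ q_{Nadir} = 130 − 0.5q_{Kora}.
Substituting the second reaction function into the first: q_{Kora} = 33.125 − 0.125(130 − 0.5q_{Kora}), which gives 0.9375q_{Kora} = 16.875 ⇒ q_{Kora} = 18.
Then q_{Nadir} = 130 − 0.5·18 = 121.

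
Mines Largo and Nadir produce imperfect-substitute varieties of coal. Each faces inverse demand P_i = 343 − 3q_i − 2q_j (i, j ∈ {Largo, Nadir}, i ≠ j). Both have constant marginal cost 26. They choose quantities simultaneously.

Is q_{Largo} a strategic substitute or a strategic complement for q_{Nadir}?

Mine Largo's profit: π = q_{Largo}(343 − 3q_{Largo} − 2q_{Nadir}) − 26q_{Largo}.
∂π/∂q_{Largo} = 317 − 6q_{Largo} − 2q_{Nadir} = 0 ⇒ q_{Largo} = 317/6 − (1/3)q_{Nadir}.
The best-response slope dq_{Largo}/dq_{Nadir} = −1/3 < 0: the reaction function is downward-sloping, so the choices are strategic substitutes.

strategic substitutes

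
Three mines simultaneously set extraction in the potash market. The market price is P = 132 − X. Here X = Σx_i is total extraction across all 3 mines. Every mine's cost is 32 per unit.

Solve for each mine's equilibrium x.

25

A representative mine's profit is π_i = x_i(132 − X) − 32x_i, with X = x_i + Σ_{j≠i} x_j.
First-order condition: 100 − 2x_i − Σ_{j≠i} x_j = 0.
In a symmetric equilibrium every mine chooses the same x, so Σ_{j≠i} x_j = 2x. The condition becomes 100 − 4x = 0, giving x = 100/4 = 25.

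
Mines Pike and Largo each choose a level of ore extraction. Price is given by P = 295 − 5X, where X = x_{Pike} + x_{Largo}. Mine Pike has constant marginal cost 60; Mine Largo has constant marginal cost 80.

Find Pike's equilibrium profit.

1445

Mine Pike's profit: π = x_{Pike}(295 − 5(x_{Pike} + x_{Largo})) − 60x_{Pike}.
∂π/∂x_{Pike} = 235 − 10x_{Pike} − 5x_{Largo} = 0, so x_{Pike} = 23.5 − 0.5x_{Largo}.
By the same steps for Largo: x_{Largo} = 21.5 − 0.5x_{Pike}.
Substituting the second reaction function into the first: x_{Pike} = 23.5 − 0.5(21.5 − 0.5x_{Pike}), which gives 0.75x_{Pike} = 12.75 ⇒ x_{Pike} = 17.
Then x_{Largo} = 21.5 − 0.5·17 = 13.
Price P = 295 − 5·30 = 145.
Pike's profit: (145 − 60)·17 = 1445.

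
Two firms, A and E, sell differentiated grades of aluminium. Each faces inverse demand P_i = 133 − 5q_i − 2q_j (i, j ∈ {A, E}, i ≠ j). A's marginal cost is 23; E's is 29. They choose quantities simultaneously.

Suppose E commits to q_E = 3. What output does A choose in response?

10.4

Firm A's profit: π = q_A(133 − 5q_A − 2q_E) − 23q_A.
∂π/∂q_A = 110 − 10q_A − 2q_E = 0 ⇒ q_A = 11 − 0.2q_E.
At q_E = 3: q_A = 11 − 0.2·3 = 10.4.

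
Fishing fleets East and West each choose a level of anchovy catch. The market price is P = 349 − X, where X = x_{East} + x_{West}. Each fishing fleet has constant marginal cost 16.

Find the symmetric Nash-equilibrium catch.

111

Fishing fleet East's profit: π = x_{East}(349 − (x_{East} + x_{West})) − 16x_{East}.
∂π/∂x_{East} = 333 − 2x_{East} − x_{West} = 0, so x_{East} = 166.5 − 0.5x_{West}.
The game is symmetric, so in equilibrium x_{West} = x_{East}: the reaction function gives 1.5x_{East} = 166.5, hence x_{East} = 111.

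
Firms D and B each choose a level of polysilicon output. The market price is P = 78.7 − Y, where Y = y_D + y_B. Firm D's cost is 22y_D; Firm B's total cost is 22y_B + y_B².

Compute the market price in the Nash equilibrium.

Firm D's profit: π = y_D(78.7 − (y_D + y_B)) − 22y_D.
∂π/∂y_D = 56.7 − 2y_D − y_B = 0, so y_D = 28.35 − 0.5y_B.
For B: ∂π/∂y_B = 56.7 − 4y_B − y_D = 0 ⇒ y_B = 14.175 − 0.25y_D.
Plugging y_B into D's best response: y_D = 28.35 − 0.5(14.175 − 0.25y_D) ⇒ 0.875y_D = 21.2625, so y_D = 24.3.
Then y_B = 14.175 − 0.25·24.3 = 8.1.
Equilibrium price: P = 78.7 − 32.4 = 46.3.

46.3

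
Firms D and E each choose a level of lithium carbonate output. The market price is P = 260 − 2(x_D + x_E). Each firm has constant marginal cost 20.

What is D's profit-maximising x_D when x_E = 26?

Firm D's profit: π = x_D(260 − 2(x_D + x_E)) − 20x_D.
∂π/∂x_D = 240 − 4x_D − 2x_E = 0, so x_D = 60 − 0.5x_E.
At x_E = 26: x_D = 60 − 0.5·26 = 47.

47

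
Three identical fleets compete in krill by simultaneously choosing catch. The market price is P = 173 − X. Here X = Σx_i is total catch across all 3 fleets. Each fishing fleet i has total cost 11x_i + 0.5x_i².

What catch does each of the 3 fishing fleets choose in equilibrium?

A representative fishing fleet's profit is π_i = x_i(173 − X) − 11x_i − 0.5x_i², with X = x_i + Σ_{j≠i} x_j.
First-order condition: 162 − 3x_i − Σ_{j≠i} x_j = 0.
With identical fishing fleets, set every x_j = x: then 162 − 3x − 2x = 0, i.e. x = 162/5 = 32.4.

32.4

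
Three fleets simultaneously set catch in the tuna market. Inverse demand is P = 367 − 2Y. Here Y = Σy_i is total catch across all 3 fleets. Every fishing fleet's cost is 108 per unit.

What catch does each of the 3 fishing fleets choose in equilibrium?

A representative fishing fleet's profit is π_i = y_i(367 − 2Y) − 108y_i, with Y = y_i + Σ_{j≠i} y_j.
First-order condition: 259 − 4y_i − 2Σ_{j≠i} y_j = 0.
In a symmetric equilibrium every fishing fleet chooses the same y, so Σ_{j≠i} y_j = 2y. The condition becomes 259 − 8y = 0, giving y = 259/8 = 32.375.

32.375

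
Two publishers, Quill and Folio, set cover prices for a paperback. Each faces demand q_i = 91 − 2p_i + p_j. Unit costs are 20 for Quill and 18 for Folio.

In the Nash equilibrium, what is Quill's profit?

1095.12

Quill's profit: π = (p_{Quill} − 20)(91 − 2p_{Quill} + p_{Folio}).
∂π/∂p_{Quill} = 131 − 4p_{Quill} + p_{Folio} = 0 ⇒ p_{Quill} = 32.75 + 0.25p_{Folio}.
Similarly p_{Folio} = 31.75 + 0.25p_{Quill}.
Plugging p_{Folio} into Quill's best response: p_{Quill} = 32.75 + 0.25(31.75 + 0.25p_{Quill}) ⇒ 0.9375p_{Quill} = 40.6875, so p_{Quill} = 43.4.
Then p_{Folio} = 31.75 + 0.25·43.4 = 42.6.
q_{Quill} = 91 − 2·43.4 + 42.6 = 46.8.
Profit = (43.4 − 20)·46.8 = 1095.12.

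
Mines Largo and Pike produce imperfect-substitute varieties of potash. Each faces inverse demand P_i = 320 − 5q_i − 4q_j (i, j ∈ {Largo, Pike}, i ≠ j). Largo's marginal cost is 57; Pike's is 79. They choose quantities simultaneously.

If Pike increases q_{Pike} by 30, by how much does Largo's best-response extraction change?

-12

Mine Largo's profit: π = q_{Largo}(320 − 5q_{Largo} − 4q_{Pike}) − 57q_{Largo}.
∂π/∂q_{Largo} = 263 − 10q_{Largo} − 4q_{Pike} = 0 ⇒ q_{Largo} = 26.3 − 0.4q_{Pike}.
The reaction-function slope is −0.4, so a 30-unit rise in q_{Pike} moves q_{Largo} by −0.4 × 30 = −12. Largo's best response falls — the actions are strategic substitutes.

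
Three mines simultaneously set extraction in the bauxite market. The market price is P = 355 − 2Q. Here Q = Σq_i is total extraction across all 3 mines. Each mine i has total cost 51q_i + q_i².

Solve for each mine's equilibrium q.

A representative mine's profit is π_i = q_i(355 − 2Q) − 51q_i − q_i², with Q = q_i + Σ_{j≠i} q_j.
First-order condition: 304 − 6q_i − 2Σ_{j≠i} q_j = 0.
With identical mines, set every q_j = q: then 304 − 6q − 4q = 0, i.e. q = 304/10 = 30.4.

30.4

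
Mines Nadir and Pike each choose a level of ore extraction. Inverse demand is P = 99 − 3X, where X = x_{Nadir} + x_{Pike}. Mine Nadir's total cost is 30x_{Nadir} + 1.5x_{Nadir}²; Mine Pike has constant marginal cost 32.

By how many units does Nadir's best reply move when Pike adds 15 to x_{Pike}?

-5

Mine Nadir's profit: π = x_{Nadir}(99 − 3(x_{Nadir} + x_{Pike})) − 30x_{Nadir} − 1.5x_{Nadir}².
∂π/∂x_{Nadir} = 69 − 9x_{Nadir} − 3x_{Pike} = 0, so x_{Nadir} = 23/3 − (1/3)x_{Pike}.
The reaction-function slope is −1/3, so a 15-unit rise in x_{Pike} moves x_{Nadir} by −1/3 × 15 = −5. Nadir's best response falls — the actions are strategic substitutes.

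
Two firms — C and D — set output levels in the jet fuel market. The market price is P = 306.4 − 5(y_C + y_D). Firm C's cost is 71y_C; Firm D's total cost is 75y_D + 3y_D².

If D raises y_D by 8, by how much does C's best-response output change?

-4

Firm C's profit: π = y_C(306.4 − 5(y_C + y_D)) − 71y_C.
∂π/∂y_C = 235.4 − 10y_C − 5y_D = 0, so y_C = 23.54 − 0.5y_D.
The reaction-function slope is −0.5, so an 8-unit rise in y_D moves y_C by −0.5 × 8 = −4. C's best response falls — the actions are strategic substitutes.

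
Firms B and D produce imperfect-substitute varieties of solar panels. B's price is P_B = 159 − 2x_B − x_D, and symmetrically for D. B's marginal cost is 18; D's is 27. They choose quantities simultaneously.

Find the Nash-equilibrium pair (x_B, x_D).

Firm B's profit: π = x_B(159 − 2x_B − x_D) − 18x_B.
∂π/∂x_B = 141 − 4x_B − x_D = 0 ⇒ x_B = 35.25 − 0.25x_D.
Similarly x_D = 33 − 0.25x_B.
Plugging x_D into B's best response: x_B = 35.25 − 0.25(33 − 0.25x_B) ⇒ 0.9375x_B = 27, so x_B = 28.8.
Then x_D = 33 − 0.25·28.8 = 25.8.

28.8, 25.8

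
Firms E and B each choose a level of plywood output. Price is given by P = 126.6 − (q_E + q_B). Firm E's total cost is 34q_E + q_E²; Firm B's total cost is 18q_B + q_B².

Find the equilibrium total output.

40.24

Firm E's profit: π = q_E(126.6 − (q_E + q_B)) − 34q_E − q_E².
∂π/∂q_E = 92.6 − 4q_E − q_B = 0, so q_E = 23.15 − 0.25q_B.
By the same steps for B: q_B = 27.15 − 0.25q_E.
Plugging q_B into E's best response: q_E = 23.15 − 0.25(27.15 − 0.25q_E) ⇒ 0.9375q_E = 16.3625, so q_E = 1309/75.
Then q_B = 27.15 − 0.25·(1309/75) = 1709/75.
Total output: 1309/75 + 1709/75 = 40.24.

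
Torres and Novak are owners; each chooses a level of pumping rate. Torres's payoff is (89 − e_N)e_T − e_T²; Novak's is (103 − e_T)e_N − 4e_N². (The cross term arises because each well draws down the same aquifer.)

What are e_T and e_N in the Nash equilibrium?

40.6, 7.8

Expanding Torres's payoff: 89e_T − e_Ne_T − e_T².
∂π/∂e_T = 89 − e_N − 2e_T = 0, so e_T = 44.5 − 0.5e_N.
Likewise for Novak: e_N = 12.875 − 0.125e_T.
Plugging e_N into Torres's best response: e_T = 44.5 − 0.5(12.875 − 0.125e_T) ⇒ 0.9375e_T = 38.0625, so e_T = 40.6.
Then e_N = 12.875 − 0.125·40.6 = 7.8.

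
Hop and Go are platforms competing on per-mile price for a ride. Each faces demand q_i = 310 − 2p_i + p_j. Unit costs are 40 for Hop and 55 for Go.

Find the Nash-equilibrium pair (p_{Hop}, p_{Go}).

Hop's profit: π = (p_{Hop} − 40)(310 − 2p_{Hop} + p_{Go}).
∂π/∂p_{Hop} = 390 − 4p_{Hop} + p_{Go} = 0 ⇒ p_{Hop} = 97.5 + 0.25p_{Go}.
Similarly p_{Go} = 105 + 0.25p_{Hop}.
Solving the two reaction functions simultaneously: (1 − (0.25)(0.25))p_{Hop} = 97.5 + 0.25·105, so 0.9375p_{Hop} = 123.75 and p_{Hop} = 132.
Then p_{Go} = 105 + 0.25·132 = 138.

132, 138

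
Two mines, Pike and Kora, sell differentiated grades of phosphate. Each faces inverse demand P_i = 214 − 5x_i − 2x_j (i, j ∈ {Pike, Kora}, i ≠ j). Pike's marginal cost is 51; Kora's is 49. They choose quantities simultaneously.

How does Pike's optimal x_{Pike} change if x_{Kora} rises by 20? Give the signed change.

-4

Mine Pike's profit: π = x_{Pike}(214 − 5x_{Pike} − 2x_{Kora}) − 51x_{Pike}.
∂π/∂x_{Pike} = 163 − 10x_{Pike} − 2x_{Kora} = 0 ⇒ x_{Pike} = 16.3 − 0.2x_{Kora}.
The reaction-function slope is −0.2, so a 20-unit rise in x_{Kora} moves x_{Pike} by −0.2 × 20 = −4. Pike's best response falls — the actions are strategic substitutes.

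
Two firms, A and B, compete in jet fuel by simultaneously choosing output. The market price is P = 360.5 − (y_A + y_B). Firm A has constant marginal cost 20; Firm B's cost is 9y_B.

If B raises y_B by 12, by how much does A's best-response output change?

-6

Firm A's profit: π = y_A(360.5 − (y_A + y_B)) − 20y_A.
∂π/∂y_A = 340.5 − 2y_A − y_B = 0, so y_A = 170.25 − 0.5y_B.
The reaction-function slope is −0.5, so a 12-unit rise in y_B moves y_A by −0.5 × 12 = −6. A's best response falls — the actions are strategic substitutes.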